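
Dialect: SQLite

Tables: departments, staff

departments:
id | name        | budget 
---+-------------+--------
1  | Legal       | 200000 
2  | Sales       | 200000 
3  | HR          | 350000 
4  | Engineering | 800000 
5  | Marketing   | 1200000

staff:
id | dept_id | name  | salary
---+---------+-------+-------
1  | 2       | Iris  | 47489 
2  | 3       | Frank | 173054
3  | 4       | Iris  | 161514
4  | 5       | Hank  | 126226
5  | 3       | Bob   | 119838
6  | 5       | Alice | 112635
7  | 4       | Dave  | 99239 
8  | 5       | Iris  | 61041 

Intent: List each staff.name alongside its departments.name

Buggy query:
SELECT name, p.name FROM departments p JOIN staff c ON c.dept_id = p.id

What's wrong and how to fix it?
Bug: 'name' exists in both joined tables, so the database can't tell which one is meant

Fix: Qualify the column with its table alias (c.name)

Corrected query:
SELECT c.name, p.name FROM departments p JOIN staff c ON c.dept_id = p.id

Result:
name  | name       
------+------------
Iris  | Sales      
Frank | HR         
Iris  | Engineering
Hank  | Marketing  
Bob   | HR         
Alice | Marketing  
Dave  | Engineering
Iris  | Marketing  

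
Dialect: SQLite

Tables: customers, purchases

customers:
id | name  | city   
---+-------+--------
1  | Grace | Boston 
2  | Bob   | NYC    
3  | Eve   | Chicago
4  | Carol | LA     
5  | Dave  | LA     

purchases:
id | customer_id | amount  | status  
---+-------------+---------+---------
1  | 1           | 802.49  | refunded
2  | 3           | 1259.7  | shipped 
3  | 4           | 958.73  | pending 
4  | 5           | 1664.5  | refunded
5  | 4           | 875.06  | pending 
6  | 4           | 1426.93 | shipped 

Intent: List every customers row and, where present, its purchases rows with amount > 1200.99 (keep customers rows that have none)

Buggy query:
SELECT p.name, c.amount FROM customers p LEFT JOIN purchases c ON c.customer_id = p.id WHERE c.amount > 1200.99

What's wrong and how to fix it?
Bug: A WHERE condition on the right-hand table after LEFT JOIN drops unmatched parents

Fix: Put 'c.amount > 1200.99' in the JOIN's ON clause instead of WHERE

Corrected query:
SELECT p.name, c.amount FROM customers p LEFT JOIN purchases c ON c.customer_id = p.id AND c.amount > 1200.99

Result:
name  | amount 
------+--------
Grace | NULL   
Bob   | NULL   
Eve   | 1259.7 
Carol | 1426.93
Dave  | 1664.5 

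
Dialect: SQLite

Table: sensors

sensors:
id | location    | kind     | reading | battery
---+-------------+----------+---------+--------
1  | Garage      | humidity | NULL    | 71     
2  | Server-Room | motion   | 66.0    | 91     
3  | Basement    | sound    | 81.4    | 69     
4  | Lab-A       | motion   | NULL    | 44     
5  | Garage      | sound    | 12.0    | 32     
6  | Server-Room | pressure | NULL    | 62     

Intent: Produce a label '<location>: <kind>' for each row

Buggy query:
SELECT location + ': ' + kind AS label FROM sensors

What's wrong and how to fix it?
Bug: '+' is numeric addition; on text columns SQLite converts them to 0 instead of concatenating

Fix: Replace + with || to concatenate text

Corrected query:
SELECT location || ': ' || kind AS label FROM sensors

Result:
label                
---------------------
Garage: humidity     
Server-Room: motion  
Basement: sound      
Lab-A: motion        
Garage: sound        
Server-Room: pressure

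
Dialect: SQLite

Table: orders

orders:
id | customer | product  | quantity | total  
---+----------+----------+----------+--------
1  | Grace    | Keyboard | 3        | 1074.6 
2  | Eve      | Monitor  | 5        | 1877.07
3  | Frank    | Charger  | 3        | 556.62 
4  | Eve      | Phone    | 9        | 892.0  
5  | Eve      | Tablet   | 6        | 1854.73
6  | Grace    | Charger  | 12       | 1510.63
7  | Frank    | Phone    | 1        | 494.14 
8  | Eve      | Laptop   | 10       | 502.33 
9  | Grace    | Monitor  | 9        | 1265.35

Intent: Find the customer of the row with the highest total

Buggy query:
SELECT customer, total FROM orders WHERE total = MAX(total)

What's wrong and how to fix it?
Bug: MAX(total) is an aggregate and cannot be used directly in WHERE

Fix: Use a subquery: WHERE total = (SELECT MAX(total) FROM orders)

Corrected query:
SELECT customer, total FROM orders WHERE total = (SELECT MAX(total) FROM orders)

Result:
customer | total  
---------+--------
Eve      | 1877.07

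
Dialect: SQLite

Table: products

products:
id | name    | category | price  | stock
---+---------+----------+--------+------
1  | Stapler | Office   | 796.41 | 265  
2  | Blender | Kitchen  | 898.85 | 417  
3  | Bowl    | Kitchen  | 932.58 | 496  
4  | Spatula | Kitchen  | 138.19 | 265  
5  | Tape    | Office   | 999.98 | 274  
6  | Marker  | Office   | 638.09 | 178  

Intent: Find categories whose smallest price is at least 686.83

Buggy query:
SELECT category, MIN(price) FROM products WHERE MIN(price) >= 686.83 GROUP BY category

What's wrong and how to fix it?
Bug: Aggregates like MIN are computed per group after WHERE runs

Fix: Replace WHERE with HAVING after the GROUP BY

Corrected query:
SELECT category, MIN(price) FROM products GROUP BY category HAVING MIN(price) >= 686.83

Result:
(no rows)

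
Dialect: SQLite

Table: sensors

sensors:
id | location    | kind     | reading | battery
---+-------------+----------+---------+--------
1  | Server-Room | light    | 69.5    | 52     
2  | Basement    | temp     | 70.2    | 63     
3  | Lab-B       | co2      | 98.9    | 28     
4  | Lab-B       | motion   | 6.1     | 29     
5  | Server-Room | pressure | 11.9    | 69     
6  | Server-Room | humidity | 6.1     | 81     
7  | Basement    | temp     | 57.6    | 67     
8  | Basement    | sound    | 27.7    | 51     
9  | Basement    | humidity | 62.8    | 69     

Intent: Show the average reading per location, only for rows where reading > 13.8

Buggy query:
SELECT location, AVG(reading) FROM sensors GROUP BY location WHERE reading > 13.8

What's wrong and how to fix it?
Bug: Row-level WHERE must come before GROUP BY in the clause order

Fix: Place WHERE between FROM and GROUP BY

Corrected query:
SELECT location, AVG(reading) FROM sensors WHERE reading > 13.8 GROUP BY location

Result:
location    | AVG(reading)
------------+-------------
Basement    | 54.575      
Lab-B       | 98.9        
Server-Room | 69.5        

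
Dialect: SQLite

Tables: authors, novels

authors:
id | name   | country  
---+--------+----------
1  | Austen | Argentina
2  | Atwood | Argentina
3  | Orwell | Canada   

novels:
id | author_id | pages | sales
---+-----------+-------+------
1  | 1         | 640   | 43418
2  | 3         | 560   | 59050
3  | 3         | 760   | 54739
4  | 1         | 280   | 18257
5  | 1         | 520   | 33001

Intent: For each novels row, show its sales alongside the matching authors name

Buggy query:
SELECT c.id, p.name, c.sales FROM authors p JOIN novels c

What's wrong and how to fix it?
Bug: Missing join condition: each novels row is matched to all authors rows instead of just its own

Fix: Add ON c.author_id = p.id to the JOIN

Corrected query:
SELECT c.id, p.name, c.sales FROM authors p JOIN novels c ON c.author_id = p.id

Result:
id | name   | sales
---+--------+------
1  | Austen | 43418
2  | Orwell | 59050
3  | Orwell | 54739
4  | Austen | 18257
5  | Austen | 33001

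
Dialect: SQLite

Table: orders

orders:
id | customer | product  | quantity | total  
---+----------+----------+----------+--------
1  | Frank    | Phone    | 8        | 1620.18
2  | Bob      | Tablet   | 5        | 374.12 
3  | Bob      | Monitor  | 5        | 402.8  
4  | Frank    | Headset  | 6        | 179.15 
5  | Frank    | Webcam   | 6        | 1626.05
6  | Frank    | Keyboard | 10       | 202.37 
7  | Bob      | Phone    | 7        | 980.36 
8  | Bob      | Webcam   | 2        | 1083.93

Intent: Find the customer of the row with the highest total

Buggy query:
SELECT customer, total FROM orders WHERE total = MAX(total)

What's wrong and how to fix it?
Bug: WHERE is evaluated per row; an aggregate over the whole table isn't defined there

Fix: Use a subquery: WHERE total = (SELECT MAX(total) FROM orders)

Corrected query:
SELECT customer, total FROM orders WHERE total = (SELECT MAX(total) FROM orders)

Result:
customer | total  
---------+--------
Frank    | 1626.05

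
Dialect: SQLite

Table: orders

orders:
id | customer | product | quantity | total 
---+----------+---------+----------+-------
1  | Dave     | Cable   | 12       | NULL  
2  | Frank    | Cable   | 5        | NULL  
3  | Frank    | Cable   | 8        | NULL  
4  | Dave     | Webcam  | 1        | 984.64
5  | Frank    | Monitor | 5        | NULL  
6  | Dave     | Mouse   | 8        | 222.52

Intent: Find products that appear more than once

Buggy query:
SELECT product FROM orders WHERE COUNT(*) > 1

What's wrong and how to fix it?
Bug: WHERE can't reference COUNT(*); aggregates are computed after WHERE

Fix: GROUP BY product, then filter groups with HAVING COUNT(*) > 1

Corrected query:
SELECT product FROM orders GROUP BY product HAVING COUNT(*) > 1

Result:
product
-------
Cable  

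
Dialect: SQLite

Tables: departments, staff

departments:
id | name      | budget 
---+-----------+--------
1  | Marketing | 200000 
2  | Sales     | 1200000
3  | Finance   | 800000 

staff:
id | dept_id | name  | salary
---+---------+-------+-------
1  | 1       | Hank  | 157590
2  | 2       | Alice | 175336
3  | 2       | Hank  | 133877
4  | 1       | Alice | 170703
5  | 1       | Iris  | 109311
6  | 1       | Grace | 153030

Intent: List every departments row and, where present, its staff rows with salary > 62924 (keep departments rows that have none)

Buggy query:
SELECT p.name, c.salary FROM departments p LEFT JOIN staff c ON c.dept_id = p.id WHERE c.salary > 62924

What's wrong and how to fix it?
Bug: Filtering c.salary in WHERE discards the NULL rows produced by LEFT JOIN, turning it into an inner join

Fix: Put 'c.salary > 62924' in the JOIN's ON clause instead of WHERE

Corrected query:
SELECT p.name, c.salary FROM departments p LEFT JOIN staff c ON c.dept_id = p.id AND c.salary > 62924

Result:
name      | salary
----------+-------
Marketing | 109311
Marketing | 153030
Marketing | 157590
Marketing | 170703
Sales     | 133877
Sales     | 175336
Finance   | NULL  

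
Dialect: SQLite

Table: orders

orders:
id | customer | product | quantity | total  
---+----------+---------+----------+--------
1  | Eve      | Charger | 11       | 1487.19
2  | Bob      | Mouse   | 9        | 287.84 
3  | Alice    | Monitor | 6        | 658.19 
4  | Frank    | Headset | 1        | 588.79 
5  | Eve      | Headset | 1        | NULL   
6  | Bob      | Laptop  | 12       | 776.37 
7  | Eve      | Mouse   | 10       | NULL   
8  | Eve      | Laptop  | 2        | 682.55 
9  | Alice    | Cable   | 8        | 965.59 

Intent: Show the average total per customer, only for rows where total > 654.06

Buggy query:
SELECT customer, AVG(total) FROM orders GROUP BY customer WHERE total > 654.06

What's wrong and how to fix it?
Bug: WHERE cannot follow GROUP BY

Fix: Move the WHERE clause before GROUP BY

Corrected query:
SELECT customer, AVG(total) FROM orders WHERE total > 654.06 GROUP BY customer

Result:
customer | AVG(total)
---------+-----------
Alice    | 811.89    
Bob      | 776.37    
Eve      | 1084.87   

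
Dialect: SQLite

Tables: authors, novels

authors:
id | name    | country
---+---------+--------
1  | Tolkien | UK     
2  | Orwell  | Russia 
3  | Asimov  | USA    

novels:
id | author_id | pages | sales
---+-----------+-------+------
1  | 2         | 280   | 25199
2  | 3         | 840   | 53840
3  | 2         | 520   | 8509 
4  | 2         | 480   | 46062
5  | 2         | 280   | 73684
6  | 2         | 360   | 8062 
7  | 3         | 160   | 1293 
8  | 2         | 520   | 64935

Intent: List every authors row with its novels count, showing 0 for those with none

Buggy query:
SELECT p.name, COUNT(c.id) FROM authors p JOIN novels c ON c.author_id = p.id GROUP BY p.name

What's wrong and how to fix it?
Bug: INNER JOIN drops authors rows that have no matching novels rows

Fix: Use LEFT JOIN so parents without children still appear (COUNT(c.id) gives 0)

Corrected query:
SELECT p.name, COUNT(c.id) FROM authors p LEFT JOIN novels c ON c.author_id = p.id GROUP BY p.name

Result:
name    | COUNT(c.id)
--------+------------
Asimov  | 2          
Orwell  | 6          
Tolkien | 0          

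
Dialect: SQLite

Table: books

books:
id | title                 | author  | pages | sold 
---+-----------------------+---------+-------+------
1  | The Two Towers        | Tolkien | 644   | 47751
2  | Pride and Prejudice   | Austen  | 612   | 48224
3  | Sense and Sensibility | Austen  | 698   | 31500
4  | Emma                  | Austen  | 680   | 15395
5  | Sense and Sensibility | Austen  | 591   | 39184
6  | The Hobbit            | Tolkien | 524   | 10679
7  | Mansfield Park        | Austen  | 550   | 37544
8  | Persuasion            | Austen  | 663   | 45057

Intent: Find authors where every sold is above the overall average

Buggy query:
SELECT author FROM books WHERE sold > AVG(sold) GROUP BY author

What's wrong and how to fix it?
Bug: WHERE evaluates per row before aggregation, so AVG() is unavailable

Fix: Use a subquery for AVG and a HAVING MIN(...) filter so the condition holds for every row in the group

Corrected query:
SELECT author FROM books GROUP BY author HAVING MIN(sold) > (SELECT AVG(sold) FROM books)

Result:
(no rows)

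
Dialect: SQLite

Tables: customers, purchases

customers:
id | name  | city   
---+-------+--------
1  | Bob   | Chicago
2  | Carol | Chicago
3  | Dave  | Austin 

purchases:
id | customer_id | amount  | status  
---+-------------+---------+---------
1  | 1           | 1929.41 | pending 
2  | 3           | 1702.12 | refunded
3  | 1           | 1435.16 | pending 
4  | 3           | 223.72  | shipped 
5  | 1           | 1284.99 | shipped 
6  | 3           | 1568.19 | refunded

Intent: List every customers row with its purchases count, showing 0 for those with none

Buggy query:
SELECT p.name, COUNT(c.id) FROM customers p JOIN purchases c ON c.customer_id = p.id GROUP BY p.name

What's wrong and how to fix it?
Bug: INNER JOIN drops customers rows that have no matching purchases rows

Fix: Switch to LEFT JOIN to retain unmatched parent rows

Corrected query:
SELECT p.name, COUNT(c.id) FROM customers p LEFT JOIN purchases c ON c.customer_id = p.id GROUP BY p.name

Result:
name  | COUNT(c.id)
------+------------
Bob   | 3          
Carol | 0          
Dave  | 3          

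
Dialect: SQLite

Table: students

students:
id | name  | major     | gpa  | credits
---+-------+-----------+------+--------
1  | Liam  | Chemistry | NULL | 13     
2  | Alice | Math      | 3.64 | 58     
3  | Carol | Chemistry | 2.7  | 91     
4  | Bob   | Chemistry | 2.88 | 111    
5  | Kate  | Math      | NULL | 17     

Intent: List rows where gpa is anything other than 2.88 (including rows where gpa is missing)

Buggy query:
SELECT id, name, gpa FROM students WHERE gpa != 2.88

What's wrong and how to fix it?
Bug: Inequality against NULL is unknown, not true; rows with NULL are dropped

Fix: Add an explicit OR gpa IS NULL to include the missing-value rows

Corrected query:
SELECT id, name, gpa FROM students WHERE gpa != 2.88 OR gpa IS NULL

Result:
id | name  | gpa 
---+-------+-----
1  | Liam  | NULL
2  | Alice | 3.64
3  | Carol | 2.7 
5  | Kate  | NULL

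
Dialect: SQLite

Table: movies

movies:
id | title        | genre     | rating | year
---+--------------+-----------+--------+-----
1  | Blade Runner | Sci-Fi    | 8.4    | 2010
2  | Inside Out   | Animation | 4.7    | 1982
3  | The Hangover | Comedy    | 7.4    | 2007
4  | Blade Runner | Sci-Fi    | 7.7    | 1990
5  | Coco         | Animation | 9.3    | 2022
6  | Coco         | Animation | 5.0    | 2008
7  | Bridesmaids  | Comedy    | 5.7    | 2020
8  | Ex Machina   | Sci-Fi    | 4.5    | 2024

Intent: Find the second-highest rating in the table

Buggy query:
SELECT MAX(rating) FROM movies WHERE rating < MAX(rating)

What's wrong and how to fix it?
Bug: MAX(rating) on the right of the comparison is an aggregate-in-WHERE error

Fix: Put the inner MAX in a scalar subquery

Corrected query:
SELECT MAX(rating) FROM movies WHERE rating < (SELECT MAX(rating) FROM movies)

Result:
MAX(rating)
-----------
8.4        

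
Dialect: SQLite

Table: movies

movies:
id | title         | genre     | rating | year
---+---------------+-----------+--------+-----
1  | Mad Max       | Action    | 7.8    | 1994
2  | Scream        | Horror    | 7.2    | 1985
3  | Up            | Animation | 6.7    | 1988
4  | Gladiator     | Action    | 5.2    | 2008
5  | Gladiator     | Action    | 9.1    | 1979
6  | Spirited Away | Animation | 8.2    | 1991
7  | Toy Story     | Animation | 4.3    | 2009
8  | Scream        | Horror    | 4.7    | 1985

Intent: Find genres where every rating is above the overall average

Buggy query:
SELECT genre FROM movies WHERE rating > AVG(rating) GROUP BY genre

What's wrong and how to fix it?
Bug: AVG() is an aggregate; it can't sit directly in WHERE

Fix: Use a subquery for AVG and a HAVING MIN(...) filter so the condition holds for every row in the group

Corrected query:
SELECT genre FROM movies GROUP BY genre HAVING MIN(rating) > (SELECT AVG(rating) FROM movies)

Result:
(no rows)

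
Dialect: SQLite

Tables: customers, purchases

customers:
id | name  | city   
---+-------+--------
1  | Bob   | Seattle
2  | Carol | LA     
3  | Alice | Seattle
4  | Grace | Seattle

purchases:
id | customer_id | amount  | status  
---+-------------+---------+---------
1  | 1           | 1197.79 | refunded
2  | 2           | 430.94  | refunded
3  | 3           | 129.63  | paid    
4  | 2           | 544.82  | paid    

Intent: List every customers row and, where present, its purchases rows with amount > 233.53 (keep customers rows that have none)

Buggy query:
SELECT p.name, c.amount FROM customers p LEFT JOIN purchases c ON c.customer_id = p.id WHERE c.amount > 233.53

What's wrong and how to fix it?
Bug: Filtering c.amount in WHERE discards the NULL rows produced by LEFT JOIN, turning it into an inner join

Fix: Put 'c.amount > 233.53' in the JOIN's ON clause instead of WHERE

Corrected query:
SELECT p.name, c.amount FROM customers p LEFT JOIN purchases c ON c.customer_id = p.id AND c.amount > 233.53

Result:
name  | amount 
------+--------
Bob   | 1197.79
Carol | 430.94 
Carol | 544.82 
Alice | NULL   
Grace | NULL   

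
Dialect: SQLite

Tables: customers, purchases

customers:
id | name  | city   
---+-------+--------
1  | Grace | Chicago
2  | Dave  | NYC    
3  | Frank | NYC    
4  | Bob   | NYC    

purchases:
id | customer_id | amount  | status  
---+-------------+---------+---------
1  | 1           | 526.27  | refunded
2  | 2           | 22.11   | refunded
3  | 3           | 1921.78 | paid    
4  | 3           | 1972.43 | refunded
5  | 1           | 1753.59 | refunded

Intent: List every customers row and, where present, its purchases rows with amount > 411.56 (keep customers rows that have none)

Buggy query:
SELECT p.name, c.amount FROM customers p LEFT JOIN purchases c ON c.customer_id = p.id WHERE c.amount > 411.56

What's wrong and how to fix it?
Bug: Filtering c.amount in WHERE discards the NULL rows produced by LEFT JOIN, turning it into an inner join

Fix: Move the right-table condition into the ON clause so unmatched parents are kept

Corrected query:
SELECT p.name, c.amount FROM customers p LEFT JOIN purchases c ON c.customer_id = p.id AND c.amount > 411.56

Result:
name  | amount 
------+--------
Grace | 526.27 
Grace | 1753.59
Dave  | NULL   
Frank | 1921.78
Frank | 1972.43
Bob   | NULL   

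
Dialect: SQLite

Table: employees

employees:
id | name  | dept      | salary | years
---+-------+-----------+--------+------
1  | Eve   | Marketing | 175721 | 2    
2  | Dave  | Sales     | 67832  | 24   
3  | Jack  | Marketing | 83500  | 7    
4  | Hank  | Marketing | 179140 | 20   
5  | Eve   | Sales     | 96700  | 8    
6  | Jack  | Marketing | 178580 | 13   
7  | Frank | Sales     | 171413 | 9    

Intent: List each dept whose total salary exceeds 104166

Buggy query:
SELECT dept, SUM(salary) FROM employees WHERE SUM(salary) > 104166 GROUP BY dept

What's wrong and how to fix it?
Bug: SUM(salary) is an aggregate, but WHERE filters rows before aggregation

Fix: Move the aggregate condition to a HAVING clause

Corrected query:
SELECT dept, SUM(salary) FROM employees GROUP BY dept HAVING SUM(salary) > 104166

Result:
dept      | SUM(salary)
----------+------------
Marketing | 616941     
Sales     | 335945     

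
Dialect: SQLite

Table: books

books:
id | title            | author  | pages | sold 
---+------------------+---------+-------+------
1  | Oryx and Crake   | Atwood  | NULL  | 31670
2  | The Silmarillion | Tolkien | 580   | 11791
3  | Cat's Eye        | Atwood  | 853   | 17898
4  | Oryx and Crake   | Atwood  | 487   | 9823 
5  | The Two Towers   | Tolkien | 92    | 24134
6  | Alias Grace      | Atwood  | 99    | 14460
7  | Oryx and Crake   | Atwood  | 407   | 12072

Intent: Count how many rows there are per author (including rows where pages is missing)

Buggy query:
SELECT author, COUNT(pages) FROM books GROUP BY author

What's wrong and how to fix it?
Bug: COUNT(column) counts non-NULL values only; rows with NULL pages aren't counted

Fix: Replace COUNT(pages) with COUNT(*)

Corrected query:
SELECT author, COUNT(*) FROM books GROUP BY author

Result:
author  | COUNT(*)
--------+---------
Atwood  | 5       
Tolkien | 2       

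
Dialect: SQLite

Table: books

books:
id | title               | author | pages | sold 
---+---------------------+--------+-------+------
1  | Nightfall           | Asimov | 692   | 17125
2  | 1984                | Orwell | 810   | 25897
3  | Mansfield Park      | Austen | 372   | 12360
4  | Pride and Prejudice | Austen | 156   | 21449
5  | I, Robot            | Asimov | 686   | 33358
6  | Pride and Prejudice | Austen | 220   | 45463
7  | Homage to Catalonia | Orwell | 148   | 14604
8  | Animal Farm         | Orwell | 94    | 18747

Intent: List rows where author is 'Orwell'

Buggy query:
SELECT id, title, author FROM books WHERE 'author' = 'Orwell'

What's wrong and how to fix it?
Bug: 'author' in single quotes is a string literal, not the column; the comparison is literal-vs-literal and never true

Fix: Remove the quotes around the column name (or use double quotes for an identifier)

Corrected query:
SELECT id, title, author FROM books WHERE author = 'Orwell'

Result:
id | title               | author
---+---------------------+-------
2  | 1984                | Orwell
7  | Homage to Catalonia | Orwell
8  | Animal Farm         | Orwell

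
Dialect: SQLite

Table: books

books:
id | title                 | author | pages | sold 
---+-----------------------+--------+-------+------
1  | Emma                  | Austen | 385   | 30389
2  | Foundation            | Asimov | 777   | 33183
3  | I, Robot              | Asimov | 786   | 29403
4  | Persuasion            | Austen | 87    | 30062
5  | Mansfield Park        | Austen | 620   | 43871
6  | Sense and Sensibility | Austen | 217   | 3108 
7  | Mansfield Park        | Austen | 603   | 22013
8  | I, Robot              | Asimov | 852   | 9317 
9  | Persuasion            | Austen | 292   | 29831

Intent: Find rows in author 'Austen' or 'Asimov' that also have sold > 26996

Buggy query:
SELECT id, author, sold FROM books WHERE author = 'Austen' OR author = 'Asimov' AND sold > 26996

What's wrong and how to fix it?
Bug: Without parentheses, AND is evaluated before OR, so the sold filter only applies to the 'Asimov' branch

Fix: Group the OR with parentheses (or use IN), then AND the threshold

Corrected query:
SELECT id, author, sold FROM books WHERE (author = 'Austen' OR author = 'Asimov') AND sold > 26996

Result:
id | author | sold 
---+--------+------
1  | Austen | 30389
2  | Asimov | 33183
3  | Asimov | 29403
4  | Austen | 30062
5  | Austen | 43871
9  | Austen | 29831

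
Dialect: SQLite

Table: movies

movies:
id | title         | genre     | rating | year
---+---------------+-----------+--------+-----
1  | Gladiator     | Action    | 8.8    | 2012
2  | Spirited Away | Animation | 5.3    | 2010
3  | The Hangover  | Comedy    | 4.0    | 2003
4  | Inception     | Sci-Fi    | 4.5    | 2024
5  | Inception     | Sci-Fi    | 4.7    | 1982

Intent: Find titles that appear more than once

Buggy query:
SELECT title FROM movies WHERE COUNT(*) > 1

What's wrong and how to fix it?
Bug: WHERE can't reference COUNT(*); aggregates are computed after WHERE

Fix: GROUP BY title, then filter groups with HAVING COUNT(*) > 1

Corrected query:
SELECT title FROM movies GROUP BY title HAVING COUNT(*) > 1

Result:
title    
---------
Inception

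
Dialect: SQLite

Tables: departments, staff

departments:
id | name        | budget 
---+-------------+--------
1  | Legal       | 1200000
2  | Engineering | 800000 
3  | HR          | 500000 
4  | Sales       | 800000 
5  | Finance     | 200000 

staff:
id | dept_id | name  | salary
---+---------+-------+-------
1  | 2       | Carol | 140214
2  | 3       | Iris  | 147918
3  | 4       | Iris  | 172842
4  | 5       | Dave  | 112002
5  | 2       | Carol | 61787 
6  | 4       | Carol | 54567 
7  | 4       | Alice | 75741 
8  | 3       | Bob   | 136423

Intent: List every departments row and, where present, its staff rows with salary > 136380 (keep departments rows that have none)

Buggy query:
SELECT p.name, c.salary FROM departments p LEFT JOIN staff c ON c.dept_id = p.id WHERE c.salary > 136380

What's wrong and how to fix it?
Bug: A WHERE condition on the right-hand table after LEFT JOIN drops unmatched parents

Fix: Put 'c.salary > 136380' in the JOIN's ON clause instead of WHERE

Corrected query:
SELECT p.name, c.salary FROM departments p LEFT JOIN staff c ON c.dept_id = p.id AND c.salary > 136380

Result:
name        | salary
------------+-------
Legal       | NULL  
Engineering | 140214
HR          | 136423
HR          | 147918
Sales       | 172842
Finance     | NULL  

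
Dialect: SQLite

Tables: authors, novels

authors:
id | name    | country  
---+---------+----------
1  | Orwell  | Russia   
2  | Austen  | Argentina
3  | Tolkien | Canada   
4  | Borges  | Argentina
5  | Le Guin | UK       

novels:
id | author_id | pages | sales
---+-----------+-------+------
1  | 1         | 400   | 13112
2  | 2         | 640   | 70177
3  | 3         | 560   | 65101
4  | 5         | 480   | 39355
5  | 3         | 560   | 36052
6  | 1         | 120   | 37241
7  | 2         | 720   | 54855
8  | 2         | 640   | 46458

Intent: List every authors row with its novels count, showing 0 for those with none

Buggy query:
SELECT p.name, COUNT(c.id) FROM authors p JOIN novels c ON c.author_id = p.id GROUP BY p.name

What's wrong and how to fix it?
Bug: An inner join excludes parents with zero children

Fix: Use LEFT JOIN so parents without children still appear (COUNT(c.id) gives 0)

Corrected query:
SELECT p.name, COUNT(c.id) FROM authors p LEFT JOIN novels c ON c.author_id = p.id GROUP BY p.name

Result:
name    | COUNT(c.id)
--------+------------
Austen  | 3          
Borges  | 0          
Le Guin | 1          
Orwell  | 2          
Tolkien | 2          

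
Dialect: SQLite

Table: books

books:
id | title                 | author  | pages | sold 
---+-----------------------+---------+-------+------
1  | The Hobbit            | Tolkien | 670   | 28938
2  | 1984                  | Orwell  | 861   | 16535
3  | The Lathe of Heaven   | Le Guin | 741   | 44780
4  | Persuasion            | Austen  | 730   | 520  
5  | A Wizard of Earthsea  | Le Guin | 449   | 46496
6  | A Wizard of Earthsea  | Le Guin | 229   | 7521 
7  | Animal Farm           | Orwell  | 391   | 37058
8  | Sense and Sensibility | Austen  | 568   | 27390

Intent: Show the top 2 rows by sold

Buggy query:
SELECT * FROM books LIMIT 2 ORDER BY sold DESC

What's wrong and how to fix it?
Bug: ORDER BY cannot follow LIMIT; LIMIT is the final clause

Fix: Swap the clauses: ORDER BY first, then LIMIT

Corrected query:
SELECT * FROM books ORDER BY sold DESC LIMIT 2

Result:
id | title                | author  | pages | sold 
---+----------------------+---------+-------+------
5  | A Wizard of Earthsea | Le Guin | 449   | 46496
3  | The Lathe of Heaven  | Le Guin | 741   | 44780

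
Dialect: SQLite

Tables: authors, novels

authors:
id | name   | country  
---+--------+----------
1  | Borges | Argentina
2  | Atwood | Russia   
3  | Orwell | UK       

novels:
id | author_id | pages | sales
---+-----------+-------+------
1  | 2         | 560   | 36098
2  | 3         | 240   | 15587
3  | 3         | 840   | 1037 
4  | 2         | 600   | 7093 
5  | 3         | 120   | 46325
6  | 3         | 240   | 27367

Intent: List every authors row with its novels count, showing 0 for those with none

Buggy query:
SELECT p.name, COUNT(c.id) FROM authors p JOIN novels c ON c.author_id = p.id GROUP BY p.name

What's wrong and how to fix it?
Bug: An inner join excludes parents with zero children

Fix: Switch to LEFT JOIN to retain unmatched parent rows

Corrected query:
SELECT p.name, COUNT(c.id) FROM authors p LEFT JOIN novels c ON c.author_id = p.id GROUP BY p.name

Result:
name   | COUNT(c.id)
-------+------------
Atwood | 2          
Borges | 0          
Orwell | 4          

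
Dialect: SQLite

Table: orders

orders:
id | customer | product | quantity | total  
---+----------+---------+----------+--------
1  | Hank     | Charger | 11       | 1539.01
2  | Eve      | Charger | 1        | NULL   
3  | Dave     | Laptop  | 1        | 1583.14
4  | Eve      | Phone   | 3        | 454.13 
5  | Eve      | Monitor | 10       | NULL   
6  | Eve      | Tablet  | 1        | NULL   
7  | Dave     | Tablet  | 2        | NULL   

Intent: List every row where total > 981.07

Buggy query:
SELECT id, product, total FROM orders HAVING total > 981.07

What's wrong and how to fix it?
Bug: This is a non-aggregate query (no GROUP BY, no aggregates), so in SQLite the HAVING clause is invalid here; a row-level condition belongs in WHERE

Fix: Use WHERE for row-level filtering

Corrected query:
SELECT id, product, total FROM orders WHERE total > 981.07

Result:
id | product | total  
---+---------+--------
1  | Charger | 1539.01
3  | Laptop  | 1583.14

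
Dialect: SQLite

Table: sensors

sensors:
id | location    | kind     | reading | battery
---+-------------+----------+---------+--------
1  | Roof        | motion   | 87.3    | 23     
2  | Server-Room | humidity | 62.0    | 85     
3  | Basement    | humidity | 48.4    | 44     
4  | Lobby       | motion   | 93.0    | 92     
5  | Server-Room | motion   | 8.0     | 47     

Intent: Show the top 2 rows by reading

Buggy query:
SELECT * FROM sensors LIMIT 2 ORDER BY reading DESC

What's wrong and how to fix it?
Bug: LIMIT must come after ORDER BY

Fix: Sort with ORDER BY, then apply LIMIT

Corrected query:
SELECT * FROM sensors ORDER BY reading DESC LIMIT 2

Result:
id | location | kind   | reading | battery
---+----------+--------+---------+--------
4  | Lobby    | motion | 93      | 92     
1  | Roof     | motion | 87.3    | 23     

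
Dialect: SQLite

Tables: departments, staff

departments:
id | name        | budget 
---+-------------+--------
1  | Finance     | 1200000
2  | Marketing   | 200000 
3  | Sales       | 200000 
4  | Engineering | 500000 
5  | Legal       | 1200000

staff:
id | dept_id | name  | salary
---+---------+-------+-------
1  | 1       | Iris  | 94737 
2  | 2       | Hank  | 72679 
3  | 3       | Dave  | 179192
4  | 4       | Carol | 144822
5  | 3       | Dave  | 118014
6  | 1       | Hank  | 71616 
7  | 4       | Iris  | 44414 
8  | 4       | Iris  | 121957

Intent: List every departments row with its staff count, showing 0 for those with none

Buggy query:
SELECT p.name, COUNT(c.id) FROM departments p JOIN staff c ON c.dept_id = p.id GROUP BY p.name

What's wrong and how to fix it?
Bug: INNER JOIN drops departments rows that have no matching staff rows

Fix: Switch to LEFT JOIN to retain unmatched parent rows

Corrected query:
SELECT p.name, COUNT(c.id) FROM departments p LEFT JOIN staff c ON c.dept_id = p.id GROUP BY p.name

Result:
name        | COUNT(c.id)
------------+------------
Engineering | 3          
Finance     | 2          
Legal       | 0          
Marketing   | 1          
Sales       | 2          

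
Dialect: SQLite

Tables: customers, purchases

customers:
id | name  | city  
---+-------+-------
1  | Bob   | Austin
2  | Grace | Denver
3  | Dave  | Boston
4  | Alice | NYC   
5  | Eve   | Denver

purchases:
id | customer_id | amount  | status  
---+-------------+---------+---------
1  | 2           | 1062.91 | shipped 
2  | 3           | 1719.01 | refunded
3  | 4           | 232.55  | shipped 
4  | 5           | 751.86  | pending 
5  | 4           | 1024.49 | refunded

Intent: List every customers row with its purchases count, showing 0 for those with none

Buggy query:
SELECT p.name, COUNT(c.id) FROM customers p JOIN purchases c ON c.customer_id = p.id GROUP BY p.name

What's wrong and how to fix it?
Bug: An inner join excludes parents with zero children

Fix: Switch to LEFT JOIN to retain unmatched parent rows

Corrected query:
SELECT p.name, COUNT(c.id) FROM customers p LEFT JOIN purchases c ON c.customer_id = p.id GROUP BY p.name

Result:
name  | COUNT(c.id)
------+------------
Alice | 2          
Bob   | 0          
Dave  | 1          
Eve   | 1          
Grace | 1          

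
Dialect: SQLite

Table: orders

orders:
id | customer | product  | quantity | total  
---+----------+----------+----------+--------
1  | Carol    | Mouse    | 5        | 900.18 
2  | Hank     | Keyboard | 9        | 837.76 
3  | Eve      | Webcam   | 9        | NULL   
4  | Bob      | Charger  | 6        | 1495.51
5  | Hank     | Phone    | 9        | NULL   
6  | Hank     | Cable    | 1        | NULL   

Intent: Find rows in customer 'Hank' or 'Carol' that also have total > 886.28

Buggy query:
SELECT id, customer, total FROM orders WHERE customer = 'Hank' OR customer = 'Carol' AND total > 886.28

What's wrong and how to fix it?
Bug: AND binds tighter than OR, so this parses as customer = 'Hank' OR (customer = 'Carol' AND total > 886.28)

Fix: Group the OR with parentheses (or use IN), then AND the threshold

Corrected query:
SELECT id, customer, total FROM orders WHERE (customer = 'Hank' OR customer = 'Carol') AND total > 886.28

Result:
id | customer | total 
---+----------+-------
1  | Carol    | 900.18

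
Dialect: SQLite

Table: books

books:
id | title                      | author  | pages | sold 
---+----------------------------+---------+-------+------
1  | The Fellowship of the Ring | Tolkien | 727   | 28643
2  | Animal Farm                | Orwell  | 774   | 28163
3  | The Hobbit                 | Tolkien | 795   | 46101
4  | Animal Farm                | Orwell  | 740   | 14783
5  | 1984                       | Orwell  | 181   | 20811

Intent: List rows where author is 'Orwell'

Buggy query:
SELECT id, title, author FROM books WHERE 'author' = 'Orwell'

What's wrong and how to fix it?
Bug: Single quotes denote string literals in SQL; the column name is being compared as a constant string

Fix: Reference the column as author without single quotes

Corrected query:
SELECT id, title, author FROM books WHERE author = 'Orwell'

Result:
id | title       | author
---+-------------+-------
2  | Animal Farm | Orwell
4  | Animal Farm | Orwell
5  | 1984        | Orwell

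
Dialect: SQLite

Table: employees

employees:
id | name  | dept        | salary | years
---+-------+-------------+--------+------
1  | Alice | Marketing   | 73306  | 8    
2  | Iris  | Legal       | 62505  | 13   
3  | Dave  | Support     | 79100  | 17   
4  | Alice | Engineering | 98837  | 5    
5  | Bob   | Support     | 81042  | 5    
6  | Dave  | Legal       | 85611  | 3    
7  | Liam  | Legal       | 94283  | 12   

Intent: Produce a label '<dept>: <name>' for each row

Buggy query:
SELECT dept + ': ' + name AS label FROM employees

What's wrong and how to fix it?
Bug: '+' is numeric addition; on text columns SQLite converts them to 0 instead of concatenating

Fix: Replace + with || to concatenate text

Corrected query:
SELECT dept || ': ' || name AS label FROM employees

Result:
label             
------------------
Marketing: Alice  
Legal: Iris       
Support: Dave     
Engineering: Alice
Support: Bob      
Legal: Dave       
Legal: Liam       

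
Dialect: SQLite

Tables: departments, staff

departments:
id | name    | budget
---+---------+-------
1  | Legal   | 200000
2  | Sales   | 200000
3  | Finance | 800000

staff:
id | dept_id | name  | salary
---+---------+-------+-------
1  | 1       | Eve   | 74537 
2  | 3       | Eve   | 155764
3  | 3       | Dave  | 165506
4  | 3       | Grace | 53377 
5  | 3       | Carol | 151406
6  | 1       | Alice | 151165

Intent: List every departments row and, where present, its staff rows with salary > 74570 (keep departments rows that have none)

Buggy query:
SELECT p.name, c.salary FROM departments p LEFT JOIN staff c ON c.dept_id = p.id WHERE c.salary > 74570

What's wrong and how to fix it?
Bug: A WHERE condition on the right-hand table after LEFT JOIN drops unmatched parents

Fix: Move the right-table condition into the ON clause so unmatched parents are kept

Corrected query:
SELECT p.name, c.salary FROM departments p LEFT JOIN staff c ON c.dept_id = p.id AND c.salary > 74570

Result:
name    | salary
--------+-------
Legal   | 151165
Sales   | NULL  
Finance | 151406
Finance | 155764
Finance | 165506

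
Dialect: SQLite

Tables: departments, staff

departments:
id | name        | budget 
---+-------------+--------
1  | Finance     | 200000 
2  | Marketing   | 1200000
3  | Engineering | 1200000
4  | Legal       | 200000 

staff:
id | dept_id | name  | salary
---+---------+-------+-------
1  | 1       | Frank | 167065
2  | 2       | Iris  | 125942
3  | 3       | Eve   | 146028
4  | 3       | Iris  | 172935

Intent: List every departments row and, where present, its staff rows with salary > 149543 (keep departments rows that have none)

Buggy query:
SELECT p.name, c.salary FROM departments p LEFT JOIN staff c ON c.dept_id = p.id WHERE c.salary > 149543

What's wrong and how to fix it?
Bug: A WHERE condition on the right-hand table after LEFT JOIN drops unmatched parents

Fix: Move the right-table condition into the ON clause so unmatched parents are kept

Corrected query:
SELECT p.name, c.salary FROM departments p LEFT JOIN staff c ON c.dept_id = p.id AND c.salary > 149543

Result:
name        | salary
------------+-------
Finance     | 167065
Marketing   | NULL  
Engineering | 172935
Legal       | NULL  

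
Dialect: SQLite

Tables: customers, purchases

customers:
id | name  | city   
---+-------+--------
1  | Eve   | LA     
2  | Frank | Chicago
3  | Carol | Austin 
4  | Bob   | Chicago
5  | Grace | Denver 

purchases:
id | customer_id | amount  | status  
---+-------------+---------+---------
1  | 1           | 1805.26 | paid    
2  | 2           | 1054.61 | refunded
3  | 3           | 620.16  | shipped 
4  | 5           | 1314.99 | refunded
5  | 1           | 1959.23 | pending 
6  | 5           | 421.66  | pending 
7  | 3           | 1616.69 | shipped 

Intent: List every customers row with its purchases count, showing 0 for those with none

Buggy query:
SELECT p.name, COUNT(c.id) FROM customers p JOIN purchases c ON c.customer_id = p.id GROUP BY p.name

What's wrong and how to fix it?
Bug: INNER JOIN drops customers rows that have no matching purchases rows

Fix: Use LEFT JOIN so parents without children still appear (COUNT(c.id) gives 0)

Corrected query:
SELECT p.name, COUNT(c.id) FROM customers p LEFT JOIN purchases c ON c.customer_id = p.id GROUP BY p.name

Result:
name  | COUNT(c.id)
------+------------
Bob   | 0          
Carol | 2          
Eve   | 2          
Frank | 1          
Grace | 2          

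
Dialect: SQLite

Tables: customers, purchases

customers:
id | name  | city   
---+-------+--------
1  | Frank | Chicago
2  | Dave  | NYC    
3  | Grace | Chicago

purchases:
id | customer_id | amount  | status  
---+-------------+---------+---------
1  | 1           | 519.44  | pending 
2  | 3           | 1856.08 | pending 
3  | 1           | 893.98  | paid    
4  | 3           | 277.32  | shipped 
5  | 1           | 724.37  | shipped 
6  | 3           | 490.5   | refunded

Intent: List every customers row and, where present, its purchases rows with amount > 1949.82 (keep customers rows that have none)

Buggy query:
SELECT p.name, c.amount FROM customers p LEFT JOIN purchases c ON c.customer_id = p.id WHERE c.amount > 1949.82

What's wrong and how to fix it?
Bug: A WHERE condition on the right-hand table after LEFT JOIN drops unmatched parents

Fix: Move the right-table condition into the ON clause so unmatched parents are kept

Corrected query:
SELECT p.name, c.amount FROM customers p LEFT JOIN purchases c ON c.customer_id = p.id AND c.amount > 1949.82

Result:
name  | amount
------+-------
Frank | NULL  
Dave  | NULL  
Grace | NULL  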